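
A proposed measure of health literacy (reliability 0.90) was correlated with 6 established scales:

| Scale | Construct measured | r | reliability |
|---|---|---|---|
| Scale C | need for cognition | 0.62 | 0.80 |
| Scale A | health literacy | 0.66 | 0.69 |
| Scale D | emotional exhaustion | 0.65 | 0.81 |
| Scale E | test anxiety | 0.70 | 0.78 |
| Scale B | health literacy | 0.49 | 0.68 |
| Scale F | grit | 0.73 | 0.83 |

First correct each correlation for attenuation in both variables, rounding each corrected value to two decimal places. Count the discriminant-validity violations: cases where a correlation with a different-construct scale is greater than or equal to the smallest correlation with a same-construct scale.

Disattenuated r (r / √(r_scale · r_new)):
  Scale C (disc): 0.62 / √(0.80·0.90) = 0.73
  Scale A (conv): 0.66 / √(0.69·0.90) = 0.84
  Scale D (disc): 0.65 / √(0.81·0.90) = 0.76
  Scale E (disc): 0.70 / √(0.78·0.90) = 0.84
  Scale B (conv): 0.49 / √(0.68·0.90) = 0.63
  Scale F (disc): 0.73 / √(0.83·0.90) = 0.84
Smallest convergent = 0.63. Discriminant values: 0.73, 0.76, 0.84, 0.84; count ≥ 0.63 → 4.

4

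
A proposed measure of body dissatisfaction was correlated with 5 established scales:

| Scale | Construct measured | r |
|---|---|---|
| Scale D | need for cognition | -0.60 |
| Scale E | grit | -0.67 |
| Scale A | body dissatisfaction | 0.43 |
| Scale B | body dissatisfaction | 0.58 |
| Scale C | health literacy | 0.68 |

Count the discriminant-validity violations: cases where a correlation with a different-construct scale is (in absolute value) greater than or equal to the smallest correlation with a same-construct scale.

Convergent (same construct = body dissatisfaction): Scale A, Scale B.
Smallest convergent = 0.43. Discriminant |r|: 0.60, 0.67, 0.68; count ≥ 0.43 → 3.

3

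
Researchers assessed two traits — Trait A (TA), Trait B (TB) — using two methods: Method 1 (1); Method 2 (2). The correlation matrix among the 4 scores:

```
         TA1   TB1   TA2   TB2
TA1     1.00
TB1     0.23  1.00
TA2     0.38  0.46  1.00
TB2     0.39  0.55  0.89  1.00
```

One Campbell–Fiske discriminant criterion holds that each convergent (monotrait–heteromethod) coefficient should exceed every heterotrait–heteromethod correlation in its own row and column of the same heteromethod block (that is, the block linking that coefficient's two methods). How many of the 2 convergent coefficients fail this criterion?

Each convergent coefficient versus the relevant comparison correlations:
TA (methods 1·2): 0.38 vs {0.39, 0.46} → fail.
TB (methods 1·2): 0.55 vs {0.46, 0.39} → pass.
1 of 2 fail.

1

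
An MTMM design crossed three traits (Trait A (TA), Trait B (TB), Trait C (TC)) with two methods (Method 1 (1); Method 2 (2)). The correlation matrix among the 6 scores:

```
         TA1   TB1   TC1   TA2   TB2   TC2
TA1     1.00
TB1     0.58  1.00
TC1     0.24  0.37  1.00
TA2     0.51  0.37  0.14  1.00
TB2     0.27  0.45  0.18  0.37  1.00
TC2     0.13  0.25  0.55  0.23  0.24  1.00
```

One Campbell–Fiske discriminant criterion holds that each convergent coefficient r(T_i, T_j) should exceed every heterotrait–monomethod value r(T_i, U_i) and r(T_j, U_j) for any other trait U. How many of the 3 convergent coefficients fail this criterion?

Each convergent coefficient versus the relevant comparison correlations:
TA (methods 1·2): 0.51 vs {0.58, 0.37, 0.24, 0.23} → fail.
TB (methods 1·2): 0.45 vs {0.58, 0.37, 0.37, 0.24} → fail.
TC (methods 1·2): 0.55 vs {0.24, 0.23, 0.37, 0.24} → pass.
2 of 3 fail.

2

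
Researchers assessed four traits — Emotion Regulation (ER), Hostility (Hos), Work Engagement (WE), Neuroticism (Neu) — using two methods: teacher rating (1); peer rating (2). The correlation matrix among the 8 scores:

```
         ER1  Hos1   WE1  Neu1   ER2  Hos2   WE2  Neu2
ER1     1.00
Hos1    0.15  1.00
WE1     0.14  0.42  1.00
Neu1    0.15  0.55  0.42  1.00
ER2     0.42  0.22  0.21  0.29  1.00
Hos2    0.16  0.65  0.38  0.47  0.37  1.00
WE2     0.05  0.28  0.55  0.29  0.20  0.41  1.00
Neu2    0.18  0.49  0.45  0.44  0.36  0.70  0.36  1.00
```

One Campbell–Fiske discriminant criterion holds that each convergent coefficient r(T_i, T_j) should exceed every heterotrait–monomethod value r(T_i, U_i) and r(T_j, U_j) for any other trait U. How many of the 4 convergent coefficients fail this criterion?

Each convergent coefficient versus the relevant comparison correlations:
ER (methods 1·2): 0.42 vs {0.15, 0.37, 0.14, 0.20, 0.15, 0.36} → pass.
Hos (methods 1·2): 0.65 vs {0.15, 0.37, 0.42, 0.41, 0.55, 0.70} → fail.
WE (methods 1·2): 0.55 vs {0.14, 0.20, 0.42, 0.41, 0.42, 0.36} → pass.
Neu (methods 1·2): 0.44 vs {0.15, 0.36, 0.55, 0.70, 0.42, 0.36} → fail.
2 of 4 fail.

2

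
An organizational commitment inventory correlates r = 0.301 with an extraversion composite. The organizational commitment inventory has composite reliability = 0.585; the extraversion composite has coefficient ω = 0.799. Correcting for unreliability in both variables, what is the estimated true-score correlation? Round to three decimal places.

0.440

r_true = r_obs / √(r_xx · r_yy) = 0.301 / √(0.585 × 0.799) = 0.301 / √0.467415 = 0.301 / 0.6837 ≈ 0.440.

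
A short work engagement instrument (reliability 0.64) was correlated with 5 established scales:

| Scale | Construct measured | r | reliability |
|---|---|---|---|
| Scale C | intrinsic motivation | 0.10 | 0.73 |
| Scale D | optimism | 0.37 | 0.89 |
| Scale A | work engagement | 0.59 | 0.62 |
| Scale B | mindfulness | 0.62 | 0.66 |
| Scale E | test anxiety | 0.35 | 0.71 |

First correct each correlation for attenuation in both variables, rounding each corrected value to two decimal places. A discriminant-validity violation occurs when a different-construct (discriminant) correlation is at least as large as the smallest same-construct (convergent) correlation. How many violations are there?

1

Disattenuated r (r / √(r_scale · r_new)):
  Scale C (disc): 0.10 / √(0.73·0.64) = 0.15
  Scale D (disc): 0.37 / √(0.89·0.64) = 0.49
  Scale A (conv): 0.59 / √(0.62·0.64) = 0.94
  Scale B (disc): 0.62 / √(0.66·0.64) = 0.95
  Scale E (disc): 0.35 / √(0.71·0.64) = 0.52
Smallest convergent = 0.94. Discriminant values: 0.15, 0.49, 0.95, 0.52; count ≥ 0.94 → 1.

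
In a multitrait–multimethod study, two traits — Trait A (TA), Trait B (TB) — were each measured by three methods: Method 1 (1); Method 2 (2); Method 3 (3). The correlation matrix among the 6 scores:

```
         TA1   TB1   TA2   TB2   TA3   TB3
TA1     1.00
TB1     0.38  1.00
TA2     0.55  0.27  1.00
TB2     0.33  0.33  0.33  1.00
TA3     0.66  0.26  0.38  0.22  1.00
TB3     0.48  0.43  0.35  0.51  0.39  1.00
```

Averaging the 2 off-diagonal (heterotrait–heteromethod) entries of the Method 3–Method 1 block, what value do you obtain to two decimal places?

0.37

HTHM values (method 3 × method 1): 0.26, 0.48; mean = 0.74/2 = 0.37.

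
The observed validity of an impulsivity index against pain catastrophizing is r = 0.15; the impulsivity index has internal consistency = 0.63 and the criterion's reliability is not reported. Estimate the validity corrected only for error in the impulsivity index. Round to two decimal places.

0.19

Single correction: r_c = r_obs / √r_xx = 0.15 / √0.63 = 0.15 / 0.7937 ≈ 0.19.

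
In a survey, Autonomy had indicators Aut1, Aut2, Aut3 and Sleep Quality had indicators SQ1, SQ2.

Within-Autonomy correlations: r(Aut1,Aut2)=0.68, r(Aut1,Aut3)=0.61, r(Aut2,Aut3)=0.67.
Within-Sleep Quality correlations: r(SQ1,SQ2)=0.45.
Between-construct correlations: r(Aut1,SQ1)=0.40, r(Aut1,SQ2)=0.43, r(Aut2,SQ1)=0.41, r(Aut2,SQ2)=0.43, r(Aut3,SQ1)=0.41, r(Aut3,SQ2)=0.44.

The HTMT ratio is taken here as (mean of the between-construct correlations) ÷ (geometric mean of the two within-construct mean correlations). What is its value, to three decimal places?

Mean heterotrait r = 2.52/6 = 0.4200.
Mean within-Aut = 1.96/3 = 0.6533; mean within-SQ = 0.45/1 = 0.4500.
Geometric mean = √(0.6533 × 0.4500) = 0.5422.
HTMT = 0.4200 / 0.5422 = 0.775.

0.775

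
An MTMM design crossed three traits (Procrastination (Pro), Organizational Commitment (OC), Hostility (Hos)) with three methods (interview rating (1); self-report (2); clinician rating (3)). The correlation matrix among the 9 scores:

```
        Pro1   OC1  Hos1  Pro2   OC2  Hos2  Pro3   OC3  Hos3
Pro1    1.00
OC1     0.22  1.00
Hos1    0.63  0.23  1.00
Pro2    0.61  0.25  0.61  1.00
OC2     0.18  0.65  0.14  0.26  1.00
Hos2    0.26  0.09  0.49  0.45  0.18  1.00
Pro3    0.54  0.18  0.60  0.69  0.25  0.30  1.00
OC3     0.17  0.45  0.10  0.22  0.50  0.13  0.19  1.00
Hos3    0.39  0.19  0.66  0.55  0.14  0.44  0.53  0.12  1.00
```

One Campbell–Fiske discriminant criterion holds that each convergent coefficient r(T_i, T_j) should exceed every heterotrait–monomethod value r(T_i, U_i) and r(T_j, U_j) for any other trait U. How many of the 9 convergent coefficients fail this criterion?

Each convergent coefficient versus the relevant comparison correlations:
Pro (methods 1·2): 0.61 vs {0.22, 0.26, 0.63, 0.45} → fail.
Pro (methods 1·3): 0.54 vs {0.22, 0.19, 0.63, 0.53} → fail.
Pro (methods 2·3): 0.69 vs {0.26, 0.19, 0.45, 0.53} → pass.
OC (methods 1·2): 0.65 vs {0.22, 0.26, 0.23, 0.18} → pass.
OC (methods 1·3): 0.45 vs {0.22, 0.19, 0.23, 0.12} → pass.
OC (methods 2·3): 0.50 vs {0.26, 0.19, 0.18, 0.12} → pass.
Hos (methods 1·2): 0.49 vs {0.63, 0.45, 0.23, 0.18} → fail.
Hos (methods 1·3): 0.66 vs {0.63, 0.53, 0.23, 0.12} → pass.
Hos (methods 2·3): 0.44 vs {0.45, 0.53, 0.18, 0.12} → fail.
4 of 9 fail.

4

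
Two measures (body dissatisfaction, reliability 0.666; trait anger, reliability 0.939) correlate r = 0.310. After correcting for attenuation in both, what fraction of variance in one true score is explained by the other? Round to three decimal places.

0.154

Disattenuated r = 0.310 / √(0.666 × 0.939) = 0.310 / 0.7908 = 0.3920.
Shared true-score variance = 0.3920² = 0.1537 ≈ 0.154.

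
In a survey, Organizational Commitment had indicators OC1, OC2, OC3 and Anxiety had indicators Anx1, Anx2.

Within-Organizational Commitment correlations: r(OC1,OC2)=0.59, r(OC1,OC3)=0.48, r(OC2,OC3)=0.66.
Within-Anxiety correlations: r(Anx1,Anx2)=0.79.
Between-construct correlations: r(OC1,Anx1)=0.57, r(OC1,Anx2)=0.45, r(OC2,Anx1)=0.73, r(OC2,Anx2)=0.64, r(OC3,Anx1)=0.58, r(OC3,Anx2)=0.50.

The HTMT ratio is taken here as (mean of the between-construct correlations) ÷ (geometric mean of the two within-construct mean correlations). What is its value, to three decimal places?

Between-construct mean = 3.47/6 = 0.5783.
Mean within-OC = 1.73/3 = 0.5767; mean within-Anx = 0.79/1 = 0.7900.
Geometric mean = √(0.5767 × 0.7900) = 0.6750.
HTMT = 0.5783 / 0.6750 = 0.857.

0.857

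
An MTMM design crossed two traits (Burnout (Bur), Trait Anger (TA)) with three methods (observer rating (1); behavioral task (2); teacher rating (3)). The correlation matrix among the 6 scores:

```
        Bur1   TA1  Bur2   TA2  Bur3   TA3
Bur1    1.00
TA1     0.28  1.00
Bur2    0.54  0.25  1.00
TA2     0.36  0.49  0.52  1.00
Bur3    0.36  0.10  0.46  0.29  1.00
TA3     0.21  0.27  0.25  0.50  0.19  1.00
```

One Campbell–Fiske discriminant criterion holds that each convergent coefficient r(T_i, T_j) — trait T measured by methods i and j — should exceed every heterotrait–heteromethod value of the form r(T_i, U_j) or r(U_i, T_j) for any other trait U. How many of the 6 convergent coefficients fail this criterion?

Each convergent coefficient versus the relevant comparison correlations:
Bur (methods 1·2): 0.54 vs {0.36, 0.25} → pass.
Bur (methods 1·3): 0.36 vs {0.21, 0.10} → pass.
Bur (methods 2·3): 0.46 vs {0.25, 0.29} → pass.
TA (methods 1·2): 0.49 vs {0.25, 0.36} → pass.
TA (methods 1·3): 0.27 vs {0.10, 0.21} → pass.
TA (methods 2·3): 0.50 vs {0.29, 0.25} → pass.
0 of 6 fail.

0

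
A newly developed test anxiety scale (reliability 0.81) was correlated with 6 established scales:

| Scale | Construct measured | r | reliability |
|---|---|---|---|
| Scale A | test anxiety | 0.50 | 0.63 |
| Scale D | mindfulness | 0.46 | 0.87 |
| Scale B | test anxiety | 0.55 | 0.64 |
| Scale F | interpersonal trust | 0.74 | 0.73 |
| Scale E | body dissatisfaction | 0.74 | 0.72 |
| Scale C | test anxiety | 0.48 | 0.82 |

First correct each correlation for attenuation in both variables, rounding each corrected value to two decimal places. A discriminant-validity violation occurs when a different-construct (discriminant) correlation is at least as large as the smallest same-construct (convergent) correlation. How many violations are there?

2

Disattenuated r (r / √(r_scale · r_new)):
  Scale A (conv): 0.50 / √(0.63·0.81) = 0.70
  Scale D (disc): 0.46 / √(0.87·0.81) = 0.55
  Scale B (conv): 0.55 / √(0.64·0.81) = 0.76
  Scale F (disc): 0.74 / √(0.73·0.81) = 0.96
  Scale E (disc): 0.74 / √(0.72·0.81) = 0.97
  Scale C (conv): 0.48 / √(0.82·0.81) = 0.59
Smallest convergent = 0.59. Discriminant values: 0.55, 0.96, 0.97; count ≥ 0.59 → 2.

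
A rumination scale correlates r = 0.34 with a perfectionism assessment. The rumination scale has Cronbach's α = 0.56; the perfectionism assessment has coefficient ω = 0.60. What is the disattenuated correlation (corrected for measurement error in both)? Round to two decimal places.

r_true = r_obs / √(r_xx · r_yy) = 0.34 / √(0.56 × 0.60) = 0.34 / √0.3360 = 0.34 / 0.5797 ≈ 0.59.

0.59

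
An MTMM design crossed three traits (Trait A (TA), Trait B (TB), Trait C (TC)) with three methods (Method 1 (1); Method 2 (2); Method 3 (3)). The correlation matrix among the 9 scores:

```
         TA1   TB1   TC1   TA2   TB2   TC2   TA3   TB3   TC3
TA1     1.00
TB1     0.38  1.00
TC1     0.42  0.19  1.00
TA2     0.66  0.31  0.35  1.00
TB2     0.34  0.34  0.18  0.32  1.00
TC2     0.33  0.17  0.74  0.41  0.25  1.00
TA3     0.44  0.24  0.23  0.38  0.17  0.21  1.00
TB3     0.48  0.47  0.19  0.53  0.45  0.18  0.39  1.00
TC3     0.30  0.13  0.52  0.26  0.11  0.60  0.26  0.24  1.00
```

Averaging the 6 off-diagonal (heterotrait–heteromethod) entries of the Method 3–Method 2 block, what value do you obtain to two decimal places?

HTHM values (method 3 × method 2): 0.17, 0.21, 0.53, 0.18, 0.26, 0.11; mean = 1.46/6 = 0.24.

0.24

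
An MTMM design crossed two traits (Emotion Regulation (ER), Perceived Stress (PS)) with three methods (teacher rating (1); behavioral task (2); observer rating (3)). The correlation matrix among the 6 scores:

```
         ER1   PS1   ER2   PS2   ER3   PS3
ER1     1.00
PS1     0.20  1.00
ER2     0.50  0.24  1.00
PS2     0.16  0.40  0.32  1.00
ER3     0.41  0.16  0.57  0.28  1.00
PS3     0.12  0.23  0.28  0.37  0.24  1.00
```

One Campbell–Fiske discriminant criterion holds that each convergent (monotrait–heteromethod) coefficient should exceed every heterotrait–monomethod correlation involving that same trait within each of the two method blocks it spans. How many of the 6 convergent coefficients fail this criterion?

1

Each convergent coefficient versus the relevant comparison correlations:
ER (methods 1·2): 0.50 vs {0.20, 0.32} → pass.
ER (methods 1·3): 0.41 vs {0.20, 0.24} → pass.
ER (methods 2·3): 0.57 vs {0.32, 0.24} → pass.
PS (methods 1·2): 0.40 vs {0.20, 0.32} → pass.
PS (methods 1·3): 0.23 vs {0.20, 0.24} → fail.
PS (methods 2·3): 0.37 vs {0.32, 0.24} → pass.
1 of 6 fail.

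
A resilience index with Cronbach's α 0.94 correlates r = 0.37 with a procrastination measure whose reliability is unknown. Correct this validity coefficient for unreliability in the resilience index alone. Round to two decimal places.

Single correction: r_c = r_obs / √r_xx = 0.37 / √0.94 = 0.37 / 0.9695 ≈ 0.38.

0.38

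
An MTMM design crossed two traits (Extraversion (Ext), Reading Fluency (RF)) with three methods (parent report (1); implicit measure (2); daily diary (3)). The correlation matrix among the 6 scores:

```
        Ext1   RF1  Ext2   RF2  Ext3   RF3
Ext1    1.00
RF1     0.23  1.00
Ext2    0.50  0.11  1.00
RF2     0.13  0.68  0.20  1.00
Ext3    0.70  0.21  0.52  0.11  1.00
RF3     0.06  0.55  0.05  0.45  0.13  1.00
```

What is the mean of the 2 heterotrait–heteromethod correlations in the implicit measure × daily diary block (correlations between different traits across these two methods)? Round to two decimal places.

HTHM values (method 2 × method 3): 0.05, 0.11; mean = 0.16/2 = 0.08.

0.08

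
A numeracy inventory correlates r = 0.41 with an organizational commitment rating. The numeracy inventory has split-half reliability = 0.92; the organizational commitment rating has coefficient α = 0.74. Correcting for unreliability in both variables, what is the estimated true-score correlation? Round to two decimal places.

r_true = r_obs / √(r_xx · r_yy) = 0.41 / √(0.92 × 0.74) = 0.41 / √0.6808 = 0.41 / 0.8251 ≈ 0.50.

0.50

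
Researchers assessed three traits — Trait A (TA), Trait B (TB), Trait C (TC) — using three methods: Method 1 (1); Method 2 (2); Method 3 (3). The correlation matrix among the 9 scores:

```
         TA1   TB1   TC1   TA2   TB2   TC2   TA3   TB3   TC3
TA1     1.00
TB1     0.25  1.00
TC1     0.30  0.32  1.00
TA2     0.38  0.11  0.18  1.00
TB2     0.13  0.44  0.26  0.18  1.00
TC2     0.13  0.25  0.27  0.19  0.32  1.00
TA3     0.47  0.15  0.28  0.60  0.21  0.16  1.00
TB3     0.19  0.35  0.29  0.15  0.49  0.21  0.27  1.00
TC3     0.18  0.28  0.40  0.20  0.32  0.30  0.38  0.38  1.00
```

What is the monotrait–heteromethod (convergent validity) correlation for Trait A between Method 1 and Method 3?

0.47

Same trait (TA), different methods: r(TA1, TA3) = 0.47.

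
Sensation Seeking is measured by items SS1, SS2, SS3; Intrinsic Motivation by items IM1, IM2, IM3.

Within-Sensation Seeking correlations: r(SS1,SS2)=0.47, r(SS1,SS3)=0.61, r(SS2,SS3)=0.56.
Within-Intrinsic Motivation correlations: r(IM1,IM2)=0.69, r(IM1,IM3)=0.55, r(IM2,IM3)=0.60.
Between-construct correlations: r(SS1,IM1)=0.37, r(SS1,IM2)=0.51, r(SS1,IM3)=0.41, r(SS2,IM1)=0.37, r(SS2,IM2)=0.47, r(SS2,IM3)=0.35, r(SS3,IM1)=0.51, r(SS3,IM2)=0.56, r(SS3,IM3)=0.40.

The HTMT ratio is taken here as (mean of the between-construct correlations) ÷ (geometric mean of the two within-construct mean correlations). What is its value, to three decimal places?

0.758

Between-construct mean = 3.95/9 = 0.4389.
Mean within-SS = 1.64/3 = 0.5467; mean within-IM = 1.84/3 = 0.6133.
Geometric mean = √(0.5467 × 0.6133) = 0.5790.
HTMT = 0.4389 / 0.5790 = 0.758.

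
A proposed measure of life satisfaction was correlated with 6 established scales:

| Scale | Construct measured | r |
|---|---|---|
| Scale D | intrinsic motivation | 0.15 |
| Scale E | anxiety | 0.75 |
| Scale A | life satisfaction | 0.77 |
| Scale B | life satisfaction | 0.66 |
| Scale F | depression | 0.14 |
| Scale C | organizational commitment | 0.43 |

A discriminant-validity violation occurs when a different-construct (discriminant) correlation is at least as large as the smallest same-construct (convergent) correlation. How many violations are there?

1

Convergent (same construct = life satisfaction): Scale A, Scale B.
Smallest convergent = 0.66. Discriminant values: 0.15, 0.75, 0.14, 0.43; count ≥ 0.66 → 1.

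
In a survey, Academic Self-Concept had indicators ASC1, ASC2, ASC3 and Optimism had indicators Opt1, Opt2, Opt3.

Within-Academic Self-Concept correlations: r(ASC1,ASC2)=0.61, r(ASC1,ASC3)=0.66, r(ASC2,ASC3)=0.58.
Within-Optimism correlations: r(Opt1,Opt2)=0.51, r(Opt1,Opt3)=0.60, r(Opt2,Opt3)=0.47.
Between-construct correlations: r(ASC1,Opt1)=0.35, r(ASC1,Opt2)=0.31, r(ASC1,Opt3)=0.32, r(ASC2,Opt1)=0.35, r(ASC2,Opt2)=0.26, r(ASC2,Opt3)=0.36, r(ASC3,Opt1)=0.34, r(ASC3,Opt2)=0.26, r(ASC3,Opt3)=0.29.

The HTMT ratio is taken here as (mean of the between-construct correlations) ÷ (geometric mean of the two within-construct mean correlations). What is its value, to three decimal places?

Mean between = 2.84/9 = 0.3156.
Mean within-ASC = 1.85/3 = 0.6167; mean within-Opt = 1.58/3 = 0.5267.
Geometric mean = √(0.6167 × 0.5267) = 0.5699.
HTMT = 0.3156 / 0.5699 = 0.554.

0.554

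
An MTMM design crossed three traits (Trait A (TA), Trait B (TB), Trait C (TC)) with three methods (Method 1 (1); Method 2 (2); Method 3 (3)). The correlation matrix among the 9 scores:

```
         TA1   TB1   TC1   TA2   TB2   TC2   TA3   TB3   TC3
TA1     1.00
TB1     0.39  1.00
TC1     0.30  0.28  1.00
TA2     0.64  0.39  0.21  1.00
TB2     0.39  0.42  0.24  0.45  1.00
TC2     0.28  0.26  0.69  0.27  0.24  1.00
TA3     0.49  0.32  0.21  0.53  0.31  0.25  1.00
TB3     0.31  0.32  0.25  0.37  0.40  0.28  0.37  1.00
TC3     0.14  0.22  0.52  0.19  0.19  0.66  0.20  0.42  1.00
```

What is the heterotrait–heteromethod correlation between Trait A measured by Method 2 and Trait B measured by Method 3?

Different traits and methods: r(TA2, TB3) = 0.37.

0.37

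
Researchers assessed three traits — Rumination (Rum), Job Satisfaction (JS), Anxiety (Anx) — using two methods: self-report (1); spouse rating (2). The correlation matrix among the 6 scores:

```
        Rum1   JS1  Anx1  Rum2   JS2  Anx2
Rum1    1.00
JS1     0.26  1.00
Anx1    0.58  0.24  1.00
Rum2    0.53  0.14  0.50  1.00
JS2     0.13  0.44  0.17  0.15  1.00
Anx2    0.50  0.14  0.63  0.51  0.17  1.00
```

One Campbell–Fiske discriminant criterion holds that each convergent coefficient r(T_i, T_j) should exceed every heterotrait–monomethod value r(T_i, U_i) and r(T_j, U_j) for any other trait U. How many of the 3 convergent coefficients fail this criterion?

1

Checking each validity diagonal entry against its comparison values:
Rum (methods 1·2): 0.53 vs {0.26, 0.15, 0.58, 0.51} → fail.
JS (methods 1·2): 0.44 vs {0.26, 0.15, 0.24, 0.17} → pass.
Anx (methods 1·2): 0.63 vs {0.58, 0.51, 0.24, 0.17} → pass.
1 of 3 fail.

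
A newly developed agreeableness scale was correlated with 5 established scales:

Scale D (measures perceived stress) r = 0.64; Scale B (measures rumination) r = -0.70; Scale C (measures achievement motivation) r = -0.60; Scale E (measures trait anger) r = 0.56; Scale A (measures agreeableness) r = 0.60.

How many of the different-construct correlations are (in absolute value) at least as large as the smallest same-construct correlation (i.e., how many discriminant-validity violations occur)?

Convergent (same construct = agreeableness): Scale A.
Smallest convergent = 0.60. Discriminant |r|: 0.64, 0.70, 0.60, 0.56; count ≥ 0.60 → 3.

3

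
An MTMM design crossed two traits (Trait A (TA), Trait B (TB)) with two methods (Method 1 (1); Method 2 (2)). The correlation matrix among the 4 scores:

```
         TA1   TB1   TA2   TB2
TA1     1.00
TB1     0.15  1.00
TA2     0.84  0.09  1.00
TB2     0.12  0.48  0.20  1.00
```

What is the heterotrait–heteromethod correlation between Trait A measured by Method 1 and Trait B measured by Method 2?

Different traits and methods: r(TA1, TB2) = 0.12.

0.12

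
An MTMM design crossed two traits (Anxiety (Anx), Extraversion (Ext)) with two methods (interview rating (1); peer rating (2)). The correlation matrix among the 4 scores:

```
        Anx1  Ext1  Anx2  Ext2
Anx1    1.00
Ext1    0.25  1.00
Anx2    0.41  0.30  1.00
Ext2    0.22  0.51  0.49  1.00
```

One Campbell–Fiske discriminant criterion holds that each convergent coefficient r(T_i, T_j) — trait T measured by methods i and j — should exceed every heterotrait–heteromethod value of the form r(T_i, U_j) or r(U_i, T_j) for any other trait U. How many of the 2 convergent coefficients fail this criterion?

Each convergent coefficient versus the relevant comparison correlations:
Anx (methods 1·2): 0.41 vs {0.22, 0.30} → pass.
Ext (methods 1·2): 0.51 vs {0.30, 0.22} → pass.
0 of 2 fail.

0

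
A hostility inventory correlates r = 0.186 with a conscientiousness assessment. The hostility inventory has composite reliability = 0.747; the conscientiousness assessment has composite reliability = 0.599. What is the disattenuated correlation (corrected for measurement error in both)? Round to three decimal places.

0.278

r_true = r_obs / √(r_xx · r_yy) = 0.186 / √(0.747 × 0.599) = 0.186 / √0.447453 = 0.186 / 0.6689 ≈ 0.278.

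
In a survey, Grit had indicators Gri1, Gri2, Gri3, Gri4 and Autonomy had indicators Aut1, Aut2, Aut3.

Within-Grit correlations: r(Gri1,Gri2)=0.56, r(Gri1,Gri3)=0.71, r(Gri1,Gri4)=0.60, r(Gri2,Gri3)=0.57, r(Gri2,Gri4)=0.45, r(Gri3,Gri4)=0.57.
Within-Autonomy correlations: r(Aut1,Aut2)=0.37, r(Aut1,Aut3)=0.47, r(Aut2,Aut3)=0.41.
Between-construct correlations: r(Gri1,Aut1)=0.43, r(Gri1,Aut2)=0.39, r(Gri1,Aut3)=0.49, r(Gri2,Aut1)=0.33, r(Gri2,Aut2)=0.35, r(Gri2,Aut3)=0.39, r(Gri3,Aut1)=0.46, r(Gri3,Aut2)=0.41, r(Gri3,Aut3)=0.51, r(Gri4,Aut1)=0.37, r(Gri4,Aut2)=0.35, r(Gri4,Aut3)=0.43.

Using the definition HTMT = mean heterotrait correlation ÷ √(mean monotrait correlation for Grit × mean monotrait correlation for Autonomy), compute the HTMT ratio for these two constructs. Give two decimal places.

Mean heterotrait r = 4.91/12 = 0.4092.
Mean within-Gri = 3.46/6 = 0.5767; mean within-Aut = 1.25/3 = 0.4167.
Geometric mean = √(0.5767 × 0.4167) = 0.4902.
HTMT = 0.4092 / 0.4902 = 0.83.

0.83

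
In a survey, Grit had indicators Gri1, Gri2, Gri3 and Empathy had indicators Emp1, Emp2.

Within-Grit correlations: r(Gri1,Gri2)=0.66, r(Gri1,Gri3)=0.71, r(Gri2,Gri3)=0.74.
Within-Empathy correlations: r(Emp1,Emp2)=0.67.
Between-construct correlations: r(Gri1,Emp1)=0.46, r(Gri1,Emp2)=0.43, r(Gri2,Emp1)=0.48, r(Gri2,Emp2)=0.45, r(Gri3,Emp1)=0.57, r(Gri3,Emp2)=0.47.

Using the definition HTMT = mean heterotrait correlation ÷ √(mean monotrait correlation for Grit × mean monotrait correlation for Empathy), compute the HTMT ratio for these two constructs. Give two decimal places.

Mean heterotrait r = 2.86/6 = 0.4767.
Mean within-Gri = 2.11/3 = 0.7033; mean within-Emp = 0.67/1 = 0.6700.
Geometric mean = √(0.7033 × 0.6700) = 0.6864.
HTMT = 0.4767 / 0.6864 = 0.69.

0.69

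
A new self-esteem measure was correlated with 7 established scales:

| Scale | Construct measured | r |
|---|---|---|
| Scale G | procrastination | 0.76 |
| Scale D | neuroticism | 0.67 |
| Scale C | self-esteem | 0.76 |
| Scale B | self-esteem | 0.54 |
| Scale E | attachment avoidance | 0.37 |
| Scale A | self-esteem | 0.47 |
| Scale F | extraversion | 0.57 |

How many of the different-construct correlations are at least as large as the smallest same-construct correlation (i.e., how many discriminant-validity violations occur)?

Convergent (same construct = self-esteem): Scale C, Scale B, Scale A.
Smallest convergent = 0.47. Discriminant values: 0.76, 0.67, 0.37, 0.57; count ≥ 0.47 → 3.

3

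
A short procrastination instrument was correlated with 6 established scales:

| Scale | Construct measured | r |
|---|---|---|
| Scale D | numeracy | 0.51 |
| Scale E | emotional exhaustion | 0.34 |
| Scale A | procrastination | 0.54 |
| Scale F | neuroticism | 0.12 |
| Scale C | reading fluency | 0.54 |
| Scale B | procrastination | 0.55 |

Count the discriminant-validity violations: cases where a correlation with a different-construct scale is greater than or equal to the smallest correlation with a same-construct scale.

Convergent (same construct = procrastination): Scale A, Scale B.
Smallest convergent = 0.54. Discriminant values: 0.51, 0.34, 0.12, 0.54; count ≥ 0.54 → 1.

1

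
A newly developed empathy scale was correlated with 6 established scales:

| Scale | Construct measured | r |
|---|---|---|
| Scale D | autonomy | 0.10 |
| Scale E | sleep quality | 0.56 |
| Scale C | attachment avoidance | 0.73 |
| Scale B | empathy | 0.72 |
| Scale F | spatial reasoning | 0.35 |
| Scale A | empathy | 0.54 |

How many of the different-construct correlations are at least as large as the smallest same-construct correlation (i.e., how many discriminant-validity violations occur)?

Convergent (same construct = empathy): Scale B, Scale A.
Smallest convergent = 0.54. Discriminant values: 0.10, 0.56, 0.73, 0.35; count ≥ 0.54 → 2.

2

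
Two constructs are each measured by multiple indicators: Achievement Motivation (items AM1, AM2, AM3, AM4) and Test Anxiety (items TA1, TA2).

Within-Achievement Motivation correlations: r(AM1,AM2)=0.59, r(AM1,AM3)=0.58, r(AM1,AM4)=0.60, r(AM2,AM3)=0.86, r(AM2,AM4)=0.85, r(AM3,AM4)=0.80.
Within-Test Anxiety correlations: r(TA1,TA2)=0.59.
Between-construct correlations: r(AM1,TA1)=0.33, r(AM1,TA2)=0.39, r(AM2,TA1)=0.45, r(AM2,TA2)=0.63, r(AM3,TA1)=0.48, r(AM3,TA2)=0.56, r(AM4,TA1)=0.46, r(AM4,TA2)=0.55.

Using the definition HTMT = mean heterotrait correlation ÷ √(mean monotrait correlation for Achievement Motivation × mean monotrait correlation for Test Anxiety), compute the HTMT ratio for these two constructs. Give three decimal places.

0.742

Mean between = 3.85/8 = 0.4813.
Mean within-AM = 4.28/6 = 0.7133; mean within-TA = 0.59/1 = 0.5900.
Geometric mean = √(0.7133 × 0.5900) = 0.6487.
HTMT = 0.4813 / 0.6487 = 0.742.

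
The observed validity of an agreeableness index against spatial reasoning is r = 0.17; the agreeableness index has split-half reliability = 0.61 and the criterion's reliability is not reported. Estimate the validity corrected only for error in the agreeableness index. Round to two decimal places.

0.22

Single correction: r_c = r_obs / √r_xx = 0.17 / √0.61 = 0.17 / 0.7810 ≈ 0.22.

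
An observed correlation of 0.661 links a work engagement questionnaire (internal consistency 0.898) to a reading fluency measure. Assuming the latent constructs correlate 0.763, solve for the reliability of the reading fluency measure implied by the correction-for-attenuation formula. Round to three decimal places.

r_true = r_obs / √(r_xx · r_yy) ⇒ 0.763 = 0.661 / √(0.898 · r_yy).
√(0.898 · r_yy) = 0.661 / 0.763 = 0.8663; 0.898 · r_yy = 0.7505; r_yy = 0.7505 / 0.898 ≈ 0.836.

0.836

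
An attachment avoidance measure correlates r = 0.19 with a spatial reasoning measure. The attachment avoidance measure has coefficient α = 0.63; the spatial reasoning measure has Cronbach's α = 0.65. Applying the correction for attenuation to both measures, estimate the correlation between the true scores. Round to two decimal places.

0.30

r_true = r_obs / √(r_xx · r_yy) = 0.19 / √(0.63 × 0.65) = 0.19 / √0.4095 = 0.19 / 0.6399 ≈ 0.30.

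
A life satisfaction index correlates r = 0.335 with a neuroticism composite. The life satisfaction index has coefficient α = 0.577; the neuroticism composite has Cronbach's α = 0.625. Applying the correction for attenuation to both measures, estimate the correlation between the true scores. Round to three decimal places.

0.558

r_true = r_obs / √(r_xx · r_yy) = 0.335 / √(0.577 × 0.625) = 0.335 / √0.360625 = 0.335 / 0.6005 ≈ 0.558.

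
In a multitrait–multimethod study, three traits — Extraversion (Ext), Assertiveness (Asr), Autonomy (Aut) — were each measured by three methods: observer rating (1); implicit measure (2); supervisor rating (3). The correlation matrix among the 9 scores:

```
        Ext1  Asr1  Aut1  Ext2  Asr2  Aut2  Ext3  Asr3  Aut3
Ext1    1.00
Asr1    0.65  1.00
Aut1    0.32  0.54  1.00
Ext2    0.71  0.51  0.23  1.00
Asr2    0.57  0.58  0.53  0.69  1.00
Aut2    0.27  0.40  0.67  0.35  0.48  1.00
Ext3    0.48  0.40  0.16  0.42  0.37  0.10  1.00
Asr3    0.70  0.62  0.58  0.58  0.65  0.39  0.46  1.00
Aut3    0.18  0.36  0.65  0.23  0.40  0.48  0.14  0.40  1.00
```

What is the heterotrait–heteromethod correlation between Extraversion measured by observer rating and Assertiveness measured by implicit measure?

0.57

Different traits and methods: r(Ext1, Asr2) = 0.57.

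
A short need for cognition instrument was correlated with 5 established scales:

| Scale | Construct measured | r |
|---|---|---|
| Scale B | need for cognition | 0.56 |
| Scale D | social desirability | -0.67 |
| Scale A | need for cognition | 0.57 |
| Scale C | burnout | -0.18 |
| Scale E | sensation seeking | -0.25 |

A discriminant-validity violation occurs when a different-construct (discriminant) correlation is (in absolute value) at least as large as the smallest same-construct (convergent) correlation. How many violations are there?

Convergent (same construct = need for cognition): Scale B, Scale A.
Smallest convergent = 0.56. Discriminant |r|: 0.67, 0.18, 0.25; count ≥ 0.56 → 1.

1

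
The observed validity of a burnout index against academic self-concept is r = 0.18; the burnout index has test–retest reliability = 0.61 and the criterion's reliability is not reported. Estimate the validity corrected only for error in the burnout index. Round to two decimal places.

Single correction: r_c = r_obs / √r_xx = 0.18 / √0.61 = 0.18 / 0.7810 ≈ 0.23.

0.23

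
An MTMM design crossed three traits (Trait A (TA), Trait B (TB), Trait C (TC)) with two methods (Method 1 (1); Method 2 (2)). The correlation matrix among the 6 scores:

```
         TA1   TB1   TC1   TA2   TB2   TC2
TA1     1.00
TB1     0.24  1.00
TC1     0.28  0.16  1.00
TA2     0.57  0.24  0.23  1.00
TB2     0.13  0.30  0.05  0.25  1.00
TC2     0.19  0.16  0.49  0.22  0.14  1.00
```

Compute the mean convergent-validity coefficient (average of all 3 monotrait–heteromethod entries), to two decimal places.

Convergent values: 0.57, 0.30, 0.49; mean = 1.36/3 = 0.45.

0.45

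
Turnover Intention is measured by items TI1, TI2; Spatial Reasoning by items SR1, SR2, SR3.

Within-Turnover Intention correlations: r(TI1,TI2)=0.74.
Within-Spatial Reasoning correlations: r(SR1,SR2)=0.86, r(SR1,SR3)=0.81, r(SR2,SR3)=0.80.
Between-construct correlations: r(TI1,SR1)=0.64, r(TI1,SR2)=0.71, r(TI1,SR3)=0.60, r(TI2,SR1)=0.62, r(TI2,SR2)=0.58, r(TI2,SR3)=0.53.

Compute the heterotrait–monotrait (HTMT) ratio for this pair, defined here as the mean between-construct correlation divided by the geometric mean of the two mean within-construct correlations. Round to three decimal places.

Between-construct mean = 3.68/6 = 0.6133.
Mean within-TI = 0.74/1 = 0.7400; mean within-SR = 2.47/3 = 0.8233.
Geometric mean = √(0.7400 × 0.8233) = 0.7805.
HTMT = 0.6133 / 0.7805 = 0.786.

0.786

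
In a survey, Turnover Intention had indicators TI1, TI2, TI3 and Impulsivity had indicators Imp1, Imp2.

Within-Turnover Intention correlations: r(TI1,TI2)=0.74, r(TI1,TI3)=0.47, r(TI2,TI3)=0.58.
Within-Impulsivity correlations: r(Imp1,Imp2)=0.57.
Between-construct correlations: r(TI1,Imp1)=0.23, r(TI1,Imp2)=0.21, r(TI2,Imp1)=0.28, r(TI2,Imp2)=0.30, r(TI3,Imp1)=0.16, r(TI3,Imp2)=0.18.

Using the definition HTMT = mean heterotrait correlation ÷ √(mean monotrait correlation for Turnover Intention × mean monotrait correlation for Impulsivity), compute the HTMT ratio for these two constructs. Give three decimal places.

Between-construct mean = 1.36/6 = 0.2267.
Mean within-TI = 1.79/3 = 0.5967; mean within-Imp = 0.57/1 = 0.5700.
Geometric mean = √(0.5967 × 0.5700) = 0.5832.
HTMT = 0.2267 / 0.5832 = 0.389.

0.389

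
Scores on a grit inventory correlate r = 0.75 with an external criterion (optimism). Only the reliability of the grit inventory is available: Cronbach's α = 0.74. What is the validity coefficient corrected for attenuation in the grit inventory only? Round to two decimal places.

Single correction: r_c = r_obs / √r_xx = 0.75 / √0.74 = 0.75 / 0.8602 ≈ 0.87.

0.87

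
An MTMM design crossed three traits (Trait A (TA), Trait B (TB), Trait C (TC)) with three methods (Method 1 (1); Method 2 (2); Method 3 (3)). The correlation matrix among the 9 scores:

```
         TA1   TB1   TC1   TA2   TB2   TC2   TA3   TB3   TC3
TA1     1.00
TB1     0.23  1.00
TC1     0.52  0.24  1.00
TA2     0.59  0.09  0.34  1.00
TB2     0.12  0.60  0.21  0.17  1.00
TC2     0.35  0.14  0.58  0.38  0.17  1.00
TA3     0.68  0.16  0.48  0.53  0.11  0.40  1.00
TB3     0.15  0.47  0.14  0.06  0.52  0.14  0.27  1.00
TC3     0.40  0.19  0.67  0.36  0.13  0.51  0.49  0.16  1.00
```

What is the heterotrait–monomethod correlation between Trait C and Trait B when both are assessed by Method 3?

Different traits, same method: r(TC3, TB3) = 0.16.

0.16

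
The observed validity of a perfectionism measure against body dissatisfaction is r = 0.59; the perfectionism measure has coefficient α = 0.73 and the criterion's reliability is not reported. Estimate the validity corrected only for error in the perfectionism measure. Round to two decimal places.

Single correction: r_c = r_obs / √r_xx = 0.59 / √0.73 = 0.59 / 0.8544 ≈ 0.69.

0.69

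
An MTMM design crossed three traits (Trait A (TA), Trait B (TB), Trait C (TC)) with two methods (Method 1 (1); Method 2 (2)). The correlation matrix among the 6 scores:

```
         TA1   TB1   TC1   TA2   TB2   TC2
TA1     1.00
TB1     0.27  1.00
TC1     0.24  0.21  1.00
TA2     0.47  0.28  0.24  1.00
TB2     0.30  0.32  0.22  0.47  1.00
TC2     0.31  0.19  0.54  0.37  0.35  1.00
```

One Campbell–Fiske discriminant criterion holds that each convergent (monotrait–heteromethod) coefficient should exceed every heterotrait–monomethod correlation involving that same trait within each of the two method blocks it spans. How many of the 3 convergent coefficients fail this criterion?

Checking each validity diagonal entry against its comparison values:
TA (methods 1·2): 0.47 vs {0.27, 0.47, 0.24, 0.37} → fail.
TB (methods 1·2): 0.32 vs {0.27, 0.47, 0.21, 0.35} → fail.
TC (methods 1·2): 0.54 vs {0.24, 0.37, 0.21, 0.35} → pass.
2 of 3 fail.

2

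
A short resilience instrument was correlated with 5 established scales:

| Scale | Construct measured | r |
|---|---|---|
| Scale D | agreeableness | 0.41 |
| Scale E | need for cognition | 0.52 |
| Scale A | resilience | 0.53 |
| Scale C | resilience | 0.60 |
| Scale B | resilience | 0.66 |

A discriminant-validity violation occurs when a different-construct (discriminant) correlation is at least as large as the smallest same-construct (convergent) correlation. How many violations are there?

Convergent (same construct = resilience): Scale A, Scale C, Scale B.
Smallest convergent = 0.53. Discriminant values: 0.41, 0.52; count ≥ 0.53 → 0.

0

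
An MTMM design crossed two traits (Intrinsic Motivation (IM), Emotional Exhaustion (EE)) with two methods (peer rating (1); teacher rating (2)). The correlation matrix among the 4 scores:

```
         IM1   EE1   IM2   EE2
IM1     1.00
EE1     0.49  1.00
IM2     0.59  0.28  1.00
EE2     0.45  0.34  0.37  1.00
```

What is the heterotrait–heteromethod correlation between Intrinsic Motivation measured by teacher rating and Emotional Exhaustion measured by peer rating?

Different traits and methods: r(IM2, EE1) = 0.28.

0.28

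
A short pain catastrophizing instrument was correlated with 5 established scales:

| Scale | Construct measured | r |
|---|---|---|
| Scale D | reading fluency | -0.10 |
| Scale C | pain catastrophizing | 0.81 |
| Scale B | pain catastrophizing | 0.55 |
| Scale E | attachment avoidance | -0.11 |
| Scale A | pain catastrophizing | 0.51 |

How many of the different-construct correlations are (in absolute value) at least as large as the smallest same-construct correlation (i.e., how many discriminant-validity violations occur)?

Convergent (same construct = pain catastrophizing): Scale C, Scale B, Scale A.
Smallest convergent = 0.51. Discriminant |r|: 0.10, 0.11; count ≥ 0.51 → 0.

0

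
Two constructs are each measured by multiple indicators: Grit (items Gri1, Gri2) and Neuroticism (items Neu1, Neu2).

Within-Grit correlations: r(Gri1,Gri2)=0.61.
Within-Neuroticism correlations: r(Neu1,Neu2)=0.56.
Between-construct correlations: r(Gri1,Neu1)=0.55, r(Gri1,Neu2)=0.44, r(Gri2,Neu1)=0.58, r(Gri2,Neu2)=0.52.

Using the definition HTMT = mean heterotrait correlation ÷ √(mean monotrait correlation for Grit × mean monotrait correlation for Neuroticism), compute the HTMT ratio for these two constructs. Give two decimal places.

0.89

Mean between = 2.09/4 = 0.5225.
Mean within-Gri = 0.61/1 = 0.6100; mean within-Neu = 0.56/1 = 0.5600.
Geometric mean = √(0.6100 × 0.5600) = 0.5845.
HTMT = 0.5225 / 0.5845 = 0.89.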